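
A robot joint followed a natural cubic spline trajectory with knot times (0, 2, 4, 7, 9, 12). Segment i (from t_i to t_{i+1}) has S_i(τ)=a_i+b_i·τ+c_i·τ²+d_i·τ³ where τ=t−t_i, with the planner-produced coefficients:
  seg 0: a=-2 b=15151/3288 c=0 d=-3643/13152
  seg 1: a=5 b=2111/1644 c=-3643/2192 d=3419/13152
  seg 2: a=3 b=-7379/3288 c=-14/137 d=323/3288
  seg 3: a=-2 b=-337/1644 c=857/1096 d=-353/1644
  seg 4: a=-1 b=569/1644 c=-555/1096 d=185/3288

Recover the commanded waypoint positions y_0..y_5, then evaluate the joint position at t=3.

y_0 = S_0(0) = a_0 = -2
y_1 = S_1(0) = a_1 = 5
y_2 = S_2(0) = a_2 = 3
y_3 = S_3(0) = a_3 = -2
y_4 = S_4(0) = a_4 = -1
y_5 = S_4(3) = -3
t_q=3 is in segment 1 (τ=1); S_1(τ)=21403/4384

y_0=-2 y_1=5 y_2=3 y_3=-2 y_4=-1 y_5=-3
S(3) = 21403/4384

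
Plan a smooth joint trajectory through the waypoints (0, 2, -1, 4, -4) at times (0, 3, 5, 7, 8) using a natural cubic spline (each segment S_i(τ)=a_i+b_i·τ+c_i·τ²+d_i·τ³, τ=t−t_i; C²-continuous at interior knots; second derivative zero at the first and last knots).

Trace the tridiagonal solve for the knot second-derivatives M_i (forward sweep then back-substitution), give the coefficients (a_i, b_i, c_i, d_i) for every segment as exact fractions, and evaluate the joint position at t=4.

Δ: Δ0=2/3, Δ1=-3/2, Δ2=5/2, Δ3=-8
row 1: diag=10, rhs=-13; c'=1/5, d'=-13/10
row 2: denom=8−2·1/5=38/5; d'=(24−2·-13/10)/(38/5)=7/2
row 3: denom=6−2·5/19=104/19; d'=(-63−2·7/2)/(104/19)=-665/52
back: M3=-665/52
back: M2=7/2−5/19·-665/52=357/52
back: M1=-13/10−1/5·357/52=-139/52
M: M0=0, M1=-139/52, M2=357/52, M3=-665/52, M4=0
seg 0: a=0, c=M0/2=0, d=(M1−M0)/(6·3)=-139/936, b=Δ0−h0·(2M0+M1)/6=625/312
seg 1: a=2, c=M1/2=-139/104, d=(M2−M1)/(6·2)=31/39, b=Δ1−h1·(2M1+M2)/6=-313/156
seg 2: a=-1, c=M2/2=357/104, d=(M3−M2)/(6·2)=-511/312, b=Δ2−h2·(2M2+M3)/6=341/156
seg 3: a=4, c=M3/2=-665/104, d=(M4−M3)/(6·1)=665/312, b=Δ3−h3·(2M3+M4)/6=-583/156
t_q=4 → seg 1, τ=1; S=2+-313/156·τ+-139/104·τ²+31/39·τ³=-57/104

  seg 0: a=0 b=625/312 c=0 d=-139/936
  seg 1: a=2 b=-313/156 c=-139/104 d=31/39
  seg 2: a=-1 b=341/156 c=357/104 d=-511/312
  seg 3: a=4 b=-583/156 c=-665/104 d=665/312
S(4) = -57/104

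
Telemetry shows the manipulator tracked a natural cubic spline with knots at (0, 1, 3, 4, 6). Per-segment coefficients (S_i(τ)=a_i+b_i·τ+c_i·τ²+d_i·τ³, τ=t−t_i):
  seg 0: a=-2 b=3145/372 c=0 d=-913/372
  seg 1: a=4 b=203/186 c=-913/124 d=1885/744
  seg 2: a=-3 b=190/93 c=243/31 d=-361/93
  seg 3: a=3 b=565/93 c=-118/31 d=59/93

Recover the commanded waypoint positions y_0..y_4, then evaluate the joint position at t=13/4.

y_0=-2 y_1=4 y_2=-3 y_3=3 y_4=5
S(13/4) = -4087/1984

y_0 = S_0(0) = a_0 = -2
y_1 = S_1(0) = a_1 = 4
y_2 = S_2(0) = a_2 = -3
y_3 = S_3(0) = a_3 = 3
y_4 = S_3(2) = 5
t_q=13/4 is in segment 2 (τ=1/4); S_2(τ)=-4087/1984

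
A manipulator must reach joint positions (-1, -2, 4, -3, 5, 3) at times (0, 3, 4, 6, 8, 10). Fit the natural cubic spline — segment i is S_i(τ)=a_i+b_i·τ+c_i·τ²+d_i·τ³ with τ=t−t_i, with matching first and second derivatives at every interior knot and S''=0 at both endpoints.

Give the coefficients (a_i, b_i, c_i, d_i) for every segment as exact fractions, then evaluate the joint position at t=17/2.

  seg 0: a=-1 b=-13825/3846 c=0 d=4181/11538
  seg 1: a=-2 b=11902/1923 c=4181/1282 d=-13271/3846
  seg 2: a=4 b=9077/3846 c=-4545/641 d=16001/7692
  seg 3: a=-3 b=-3997/3846 c=6911/1282 d=-22085/15384
  seg 4: a=5 b=6340/1923 c=-8263/2564 d=8263/15384
S(17/2) = 242449/41024

Δ: Δ0=-1/3, Δ1=6, Δ2=-7/2, Δ3=4, Δ4=-1
row 1: diag=8, rhs=38; c'=1/8, d'=19/4
row 2: denom=6−1·1/8=47/8; d'=(-57−1·19/4)/(47/8)=-494/47
row 3: denom=8−2·16/47=344/47; d'=(45−2·-494/47)/(344/47)=3103/344
row 4: denom=8−2·47/172=641/86; d'=(-30−2·3103/344)/(641/86)=-8263/1282
back: M4=-8263/1282
back: M3=3103/344−47/172·-8263/1282=6911/641
back: M2=-494/47−16/47·6911/641=-9090/641
back: M1=19/4−1/8·-9090/641=4181/641
M: M0=0, M1=4181/641, M2=-9090/641, M3=6911/641, M4=-8263/1282, M5=0
seg 0: a=-1, c=M0/2=0, d=(M1−M0)/(6·3)=4181/11538, b=Δ0−h0·(2M0+M1)/6=-13825/3846
seg 1: a=-2, c=M1/2=4181/1282, d=(M2−M1)/(6·1)=-13271/3846, b=Δ1−h1·(2M1+M2)/6=11902/1923
seg 2: a=4, c=M2/2=-4545/641, d=(M3−M2)/(6·2)=16001/7692, b=Δ2−h2·(2M2+M3)/6=9077/3846
seg 3: a=-3, c=M3/2=6911/1282, d=(M4−M3)/(6·2)=-22085/15384, b=Δ3−h3·(2M3+M4)/6=-3997/3846
seg 4: a=5, c=M4/2=-8263/2564, d=(M5−M4)/(6·2)=8263/15384, b=Δ4−h4·(2M4+M5)/6=6340/1923
t_q=17/2 → seg 4, τ=1/2; S=5+6340/1923·τ+-8263/2564·τ²+8263/15384·τ³=242449/41024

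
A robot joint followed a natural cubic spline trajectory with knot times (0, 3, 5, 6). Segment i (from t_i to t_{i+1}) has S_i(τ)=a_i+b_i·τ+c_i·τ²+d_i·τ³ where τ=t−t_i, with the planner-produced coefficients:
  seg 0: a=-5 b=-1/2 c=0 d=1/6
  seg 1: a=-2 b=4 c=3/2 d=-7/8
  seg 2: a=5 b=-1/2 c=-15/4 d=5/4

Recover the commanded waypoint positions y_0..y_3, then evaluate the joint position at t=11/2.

y_0=-5 y_1=-2 y_2=5 y_3=2
S(11/2) = 127/32

y_0 = S_0(0) = a_0 = -5
y_1 = S_1(0) = a_1 = -2
y_2 = S_2(0) = a_2 = 5
y_3 = S_2(1) = 2
t_q=11/2 is in segment 2 (τ=1/2); S_2(τ)=127/32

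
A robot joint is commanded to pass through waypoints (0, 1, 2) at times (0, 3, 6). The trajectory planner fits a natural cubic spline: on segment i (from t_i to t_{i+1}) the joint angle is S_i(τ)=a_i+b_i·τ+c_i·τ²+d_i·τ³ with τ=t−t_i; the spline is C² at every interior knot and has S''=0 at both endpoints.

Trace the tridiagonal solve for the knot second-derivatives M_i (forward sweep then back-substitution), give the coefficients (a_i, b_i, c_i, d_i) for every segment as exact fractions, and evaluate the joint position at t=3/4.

  seg 0: a=0 b=1/3 c=0 d=0
  seg 1: a=1 b=1/3 c=0 d=0
S(3/4) = 1/4

Δ: Δ0=1/3, Δ1=1/3
row 1: diag=12, rhs=0; c'=1/4, d'=0
back: M1=0
M: M0=0, M1=0, M2=0
seg 0: a=0, c=M0/2=0, d=(M1−M0)/(6·3)=0, b=Δ0−h0·(2M0+M1)/6=1/3
seg 1: a=1, c=M1/2=0, d=(M2−M1)/(6·3)=0, b=Δ1−h1·(2M1+M2)/6=1/3
t_q=3/4 → seg 0, τ=3/4; S=0+1/3·τ+0·τ²+0·τ³=1/4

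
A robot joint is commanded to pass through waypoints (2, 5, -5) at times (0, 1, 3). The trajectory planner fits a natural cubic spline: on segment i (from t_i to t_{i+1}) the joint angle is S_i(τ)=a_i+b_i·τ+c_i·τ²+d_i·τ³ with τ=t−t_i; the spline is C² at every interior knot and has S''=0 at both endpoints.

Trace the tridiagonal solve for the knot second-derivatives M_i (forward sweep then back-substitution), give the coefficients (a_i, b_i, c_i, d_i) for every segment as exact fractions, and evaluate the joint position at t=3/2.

Δ: Δ0=3, Δ1=-5
row 1: diag=6, rhs=-48; c'=1/3, d'=-8
back: M1=-8
M: M0=0, M1=-8, M2=0
seg 0: a=2, c=M0/2=0, d=(M1−M0)/(6·1)=-4/3, b=Δ0−h0·(2M0+M1)/6=13/3
seg 1: a=5, c=M1/2=-4, d=(M2−M1)/(6·2)=2/3, b=Δ1−h1·(2M1+M2)/6=1/3
t_q=3/2 → seg 1, τ=1/2; S=5+1/3·τ+-4·τ²+2/3·τ³=17/4

  seg 0: a=2 b=13/3 c=0 d=-4/3
  seg 1: a=5 b=1/3 c=-4 d=2/3
S(3/2) = 17/4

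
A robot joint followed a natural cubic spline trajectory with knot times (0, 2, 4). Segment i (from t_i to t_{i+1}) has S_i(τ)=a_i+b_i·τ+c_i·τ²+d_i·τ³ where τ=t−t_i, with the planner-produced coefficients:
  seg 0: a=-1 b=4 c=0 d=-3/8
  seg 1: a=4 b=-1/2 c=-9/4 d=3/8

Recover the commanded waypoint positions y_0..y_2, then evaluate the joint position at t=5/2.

y_0 = S_0(0) = a_0 = -1
y_1 = S_1(0) = a_1 = 4
y_2 = S_1(2) = -3
t_q=5/2 is in segment 1 (τ=1/2); S_1(τ)=207/64

y_0=-1 y_1=4 y_2=-3
S(5/2) = 207/64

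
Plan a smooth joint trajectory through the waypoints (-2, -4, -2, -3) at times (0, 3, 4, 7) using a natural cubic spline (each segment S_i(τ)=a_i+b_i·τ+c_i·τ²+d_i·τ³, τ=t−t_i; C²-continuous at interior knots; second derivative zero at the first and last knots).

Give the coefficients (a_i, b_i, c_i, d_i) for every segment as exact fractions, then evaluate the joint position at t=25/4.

Δ: Δ0=-2/3, Δ1=2, Δ2=-1/3
row 1: diag=8, rhs=16; c'=1/8, d'=2
row 2: denom=8−1·1/8=63/8; d'=(-14−1·2)/(63/8)=-128/63
back: M2=-128/63
back: M1=2−1/8·-128/63=142/63
M: M0=0, M1=142/63, M2=-128/63, M3=0
seg 0: a=-2, c=M0/2=0, d=(M1−M0)/(6·3)=71/567, b=Δ0−h0·(2M0+M1)/6=-113/63
seg 1: a=-4, c=M1/2=71/63, d=(M2−M1)/(6·1)=-5/7, b=Δ1−h1·(2M1+M2)/6=100/63
seg 2: a=-2, c=M2/2=-64/63, d=(M3−M2)/(6·3)=64/567, b=Δ2−h2·(2M2+M3)/6=107/63
t_q=25/4 → seg 2, τ=9/4; S=-2+107/63·τ+-64/63·τ²+64/567·τ³=-57/28

  seg 0: a=-2 b=-113/63 c=0 d=71/567
  seg 1: a=-4 b=100/63 c=71/63 d=-5/7
  seg 2: a=-2 b=107/63 c=-64/63 d=64/567
S(25/4) = -57/28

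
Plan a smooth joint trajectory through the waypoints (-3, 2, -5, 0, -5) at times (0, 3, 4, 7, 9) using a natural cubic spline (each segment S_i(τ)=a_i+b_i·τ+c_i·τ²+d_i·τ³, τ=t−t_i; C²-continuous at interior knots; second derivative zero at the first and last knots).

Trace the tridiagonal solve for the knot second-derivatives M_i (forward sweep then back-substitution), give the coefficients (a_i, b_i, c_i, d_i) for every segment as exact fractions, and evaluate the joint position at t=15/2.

Δ: Δ0=5/3, Δ1=-7, Δ2=5/3, Δ3=-5/2
row 1: diag=8, rhs=-52; c'=1/8, d'=-13/2
row 2: denom=8−1·1/8=63/8; d'=(52−1·-13/2)/(63/8)=52/7
row 3: denom=10−3·8/21=62/7; d'=(-25−3·52/7)/(62/7)=-331/62
back: M3=-331/62
back: M2=52/7−8/21·-331/62=880/93
back: M1=-13/2−1/8·880/93=-1429/186
M: M0=0, M1=-1429/186, M2=880/93, M3=-331/62, M4=0
seg 0: a=-3, c=M0/2=0, d=(M1−M0)/(6·3)=-1429/3348, b=Δ0−h0·(2M0+M1)/6=683/124
seg 1: a=2, c=M1/2=-1429/372, d=(M2−M1)/(6·1)=1063/372, b=Δ1−h1·(2M1+M2)/6=-373/62
seg 2: a=-5, c=M2/2=440/93, d=(M3−M2)/(6·3)=-2753/3348, b=Δ2−h2·(2M2+M3)/6=-1907/372
seg 3: a=0, c=M3/2=-331/124, d=(M4−M3)/(6·2)=331/744, b=Δ3−h3·(2M3+M4)/6=197/186
t_q=15/2 → seg 3, τ=1/2; S=0+197/186·τ+-331/124·τ²+331/744·τ³=-163/1984

  seg 0: a=-3 b=683/124 c=0 d=-1429/3348
  seg 1: a=2 b=-373/62 c=-1429/372 d=1063/372
  seg 2: a=-5 b=-1907/372 c=440/93 d=-2753/3348
  seg 3: a=0 b=197/186 c=-331/124 d=331/744
S(15/2) = -163/1984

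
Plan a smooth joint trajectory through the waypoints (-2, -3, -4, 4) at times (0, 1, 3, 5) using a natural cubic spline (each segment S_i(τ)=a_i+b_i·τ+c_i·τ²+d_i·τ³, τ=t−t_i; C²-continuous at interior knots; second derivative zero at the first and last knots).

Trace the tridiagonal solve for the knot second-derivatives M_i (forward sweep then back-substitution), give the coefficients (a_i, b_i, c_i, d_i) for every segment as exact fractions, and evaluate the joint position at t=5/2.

Δ: Δ0=-1, Δ1=-1/2, Δ2=4
row 1: diag=6, rhs=3; c'=1/3, d'=1/2
row 2: denom=8−2·1/3=22/3; d'=(27−2·1/2)/(22/3)=39/11
back: M2=39/11
back: M1=1/2−1/3·39/11=-15/22
M: M0=0, M1=-15/22, M2=39/11, M3=0
seg 0: a=-2, c=M0/2=0, d=(M1−M0)/(6·1)=-5/44, b=Δ0−h0·(2M0+M1)/6=-39/44
seg 1: a=-3, c=M1/2=-15/44, d=(M2−M1)/(6·2)=31/88, b=Δ1−h1·(2M1+M2)/6=-27/22
seg 2: a=-4, c=M2/2=39/22, d=(M3−M2)/(6·2)=-13/44, b=Δ2−h2·(2M2+M3)/6=18/11
t_q=5/2 → seg 1, τ=3/2; S=-3+-27/22·τ+-15/44·τ²+31/88·τ³=-3111/704

  seg 0: a=-2 b=-39/44 c=0 d=-5/44
  seg 1: a=-3 b=-27/22 c=-15/44 d=31/88
  seg 2: a=-4 b=18/11 c=39/22 d=-13/44
S(5/2) = -3111/704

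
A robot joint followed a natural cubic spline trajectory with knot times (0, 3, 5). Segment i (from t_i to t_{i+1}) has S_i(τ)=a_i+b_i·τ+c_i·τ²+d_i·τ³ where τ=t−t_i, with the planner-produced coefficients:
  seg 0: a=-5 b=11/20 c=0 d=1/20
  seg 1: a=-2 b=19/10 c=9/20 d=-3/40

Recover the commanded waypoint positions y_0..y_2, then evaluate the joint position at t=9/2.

y_0 = S_0(0) = a_0 = -5
y_1 = S_1(0) = a_1 = -2
y_2 = S_1(2) = 3
t_q=9/2 is in segment 1 (τ=3/2); S_1(τ)=103/64

y_0=-5 y_1=-2 y_2=3
S(9/2) = 103/64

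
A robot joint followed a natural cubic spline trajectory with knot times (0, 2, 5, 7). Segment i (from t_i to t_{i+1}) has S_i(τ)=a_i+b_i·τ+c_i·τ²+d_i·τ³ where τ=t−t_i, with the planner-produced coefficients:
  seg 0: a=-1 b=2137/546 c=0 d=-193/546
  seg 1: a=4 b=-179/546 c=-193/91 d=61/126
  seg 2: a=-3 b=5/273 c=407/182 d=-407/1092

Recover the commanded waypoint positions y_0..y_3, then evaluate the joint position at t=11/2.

y_0 = S_0(0) = a_0 = -1
y_1 = S_1(0) = a_1 = 4
y_2 = S_2(0) = a_2 = -3
y_3 = S_2(2) = 3
t_q=11/2 is in segment 2 (τ=1/2); S_2(τ)=-1031/416

y_0=-1 y_1=4 y_2=-3 y_3=3
S(11/2) = -1031/416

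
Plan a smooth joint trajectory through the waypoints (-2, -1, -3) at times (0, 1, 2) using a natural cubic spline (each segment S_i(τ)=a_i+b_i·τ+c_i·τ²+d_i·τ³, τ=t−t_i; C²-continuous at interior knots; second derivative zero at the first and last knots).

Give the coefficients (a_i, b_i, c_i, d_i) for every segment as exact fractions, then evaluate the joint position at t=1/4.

Δ: Δ0=1, Δ1=-2
row 1: diag=4, rhs=-18; c'=1/4, d'=-9/2
back: M1=-9/2
M: M0=0, M1=-9/2, M2=0
seg 0: a=-2, c=M0/2=0, d=(M1−M0)/(6·1)=-3/4, b=Δ0−h0·(2M0+M1)/6=7/4
seg 1: a=-1, c=M1/2=-9/4, d=(M2−M1)/(6·1)=3/4, b=Δ1−h1·(2M1+M2)/6=-1/2
t_q=1/4 → seg 0, τ=1/4; S=-2+7/4·τ+0·τ²+-3/4·τ³=-403/256

  seg 0: a=-2 b=7/4 c=0 d=-3/4
  seg 1: a=-1 b=-1/2 c=-9/4 d=3/4
S(1/4) = -403/256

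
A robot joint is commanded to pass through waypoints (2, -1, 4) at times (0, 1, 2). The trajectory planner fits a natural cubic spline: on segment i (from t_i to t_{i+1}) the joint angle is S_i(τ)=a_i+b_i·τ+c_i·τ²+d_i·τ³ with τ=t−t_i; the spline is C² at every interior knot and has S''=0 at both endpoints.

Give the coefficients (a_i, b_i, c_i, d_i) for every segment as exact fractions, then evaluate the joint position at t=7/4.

  seg 0: a=2 b=-5 c=0 d=2
  seg 1: a=-1 b=1 c=6 d=-2
S(7/4) = 73/32

Δ: Δ0=-3, Δ1=5
row 1: diag=4, rhs=48; c'=1/4, d'=12
back: M1=12
M: M0=0, M1=12, M2=0
seg 0: a=2, c=M0/2=0, d=(M1−M0)/(6·1)=2, b=Δ0−h0·(2M0+M1)/6=-5
seg 1: a=-1, c=M1/2=6, d=(M2−M1)/(6·1)=-2, b=Δ1−h1·(2M1+M2)/6=1
t_q=7/4 → seg 1, τ=3/4; S=-1+1·τ+6·τ²+-2·τ³=73/32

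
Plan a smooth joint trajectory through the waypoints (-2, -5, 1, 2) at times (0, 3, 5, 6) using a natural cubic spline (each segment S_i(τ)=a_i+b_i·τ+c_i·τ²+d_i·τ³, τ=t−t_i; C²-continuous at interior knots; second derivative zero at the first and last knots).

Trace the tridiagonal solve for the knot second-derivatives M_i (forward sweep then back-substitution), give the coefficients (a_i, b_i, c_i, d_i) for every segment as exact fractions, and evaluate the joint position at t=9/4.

Δ: Δ0=-1, Δ1=3, Δ2=1
row 1: diag=10, rhs=24; c'=1/5, d'=12/5
row 2: denom=6−2·1/5=28/5; d'=(-12−2·12/5)/(28/5)=-3
back: M2=-3
back: M1=12/5−1/5·-3=3
M: M0=0, M1=3, M2=-3, M3=0
seg 0: a=-2, c=M0/2=0, d=(M1−M0)/(6·3)=1/6, b=Δ0−h0·(2M0+M1)/6=-5/2
seg 1: a=-5, c=M1/2=3/2, d=(M2−M1)/(6·2)=-1/2, b=Δ1−h1·(2M1+M2)/6=2
seg 2: a=1, c=M2/2=-3/2, d=(M3−M2)/(6·1)=1/2, b=Δ2−h2·(2M2+M3)/6=2
t_q=9/4 → seg 0, τ=9/4; S=-2+-5/2·τ+0·τ²+1/6·τ³=-733/128

  seg 0: a=-2 b=-5/2 c=0 d=1/6
  seg 1: a=-5 b=2 c=3/2 d=-1/2
  seg 2: a=1 b=2 c=-3/2 d=1/2
S(9/4) = -733/128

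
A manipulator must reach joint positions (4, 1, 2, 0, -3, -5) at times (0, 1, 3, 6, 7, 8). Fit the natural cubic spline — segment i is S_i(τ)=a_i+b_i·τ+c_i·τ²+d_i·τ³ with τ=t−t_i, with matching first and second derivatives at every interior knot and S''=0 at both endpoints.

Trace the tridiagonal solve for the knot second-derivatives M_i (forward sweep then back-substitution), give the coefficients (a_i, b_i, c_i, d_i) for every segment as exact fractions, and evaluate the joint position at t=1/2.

Δ: Δ0=-3, Δ1=1/2, Δ2=-2/3, Δ3=-3, Δ4=-2
row 1: diag=6, rhs=21; c'=1/3, d'=7/2
row 2: denom=10−2·1/3=28/3; d'=(-7−2·7/2)/(28/3)=-3/2
row 3: denom=8−3·9/28=197/28; d'=(-14−3·-3/2)/(197/28)=-266/197
row 4: denom=4−1·28/197=760/197; d'=(6−1·-266/197)/(760/197)=181/95
back: M4=181/95
back: M3=-266/197−28/197·181/95=-154/95
back: M2=-3/2−9/28·-154/95=-93/95
back: M1=7/2−1/3·-93/95=727/190
M: M0=0, M1=727/190, M2=-93/95, M3=-154/95, M4=181/95, M5=0
seg 0: a=4, c=M0/2=0, d=(M1−M0)/(6·1)=727/1140, b=Δ0−h0·(2M0+M1)/6=-4147/1140
seg 1: a=1, c=M1/2=727/380, d=(M2−M1)/(6·2)=-913/2280, b=Δ1−h1·(2M1+M2)/6=-983/570
seg 2: a=2, c=M2/2=-93/190, d=(M3−M2)/(6·3)=-61/1710, b=Δ2−h2·(2M2+M3)/6=64/57
seg 3: a=0, c=M3/2=-77/95, d=(M4−M3)/(6·1)=67/114, b=Δ3−h3·(2M3+M4)/6=-1583/570
seg 4: a=-3, c=M4/2=181/190, d=(M5−M4)/(6·1)=-181/570, b=Δ4−h4·(2M4+M5)/6=-751/285
t_q=1/2 → seg 0, τ=1/2; S=4+-4147/1140·τ+0·τ²+727/1140·τ³=6873/3040

  seg 0: a=4 b=-4147/1140 c=0 d=727/1140
  seg 1: a=1 b=-983/570 c=727/380 d=-913/2280
  seg 2: a=2 b=64/57 c=-93/190 d=-61/1710
  seg 3: a=0 b=-1583/570 c=-77/95 d=67/114
  seg 4: a=-3 b=-751/285 c=181/190 d=-181/570
S(1/2) = 6873/3040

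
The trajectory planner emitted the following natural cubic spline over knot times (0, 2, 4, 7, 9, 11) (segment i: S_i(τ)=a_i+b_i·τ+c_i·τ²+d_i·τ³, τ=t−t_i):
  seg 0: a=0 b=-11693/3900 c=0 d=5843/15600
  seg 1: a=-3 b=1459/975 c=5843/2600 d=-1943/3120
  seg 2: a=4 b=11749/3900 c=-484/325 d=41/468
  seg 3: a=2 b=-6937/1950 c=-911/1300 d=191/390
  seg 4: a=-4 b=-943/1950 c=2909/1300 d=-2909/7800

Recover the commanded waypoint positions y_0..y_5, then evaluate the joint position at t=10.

y_0 = S_0(0) = a_0 = 0
y_1 = S_1(0) = a_1 = -3
y_2 = S_2(0) = a_2 = 4
y_3 = S_3(0) = a_3 = 2
y_4 = S_4(0) = a_4 = -4
y_5 = S_4(2) = 1
t_q=10 is in segment 4 (τ=1); S_4(τ)=-6809/2600

y_0=0 y_1=-3 y_2=4 y_3=2 y_4=-4 y_5=1
S(10) = -6809/2600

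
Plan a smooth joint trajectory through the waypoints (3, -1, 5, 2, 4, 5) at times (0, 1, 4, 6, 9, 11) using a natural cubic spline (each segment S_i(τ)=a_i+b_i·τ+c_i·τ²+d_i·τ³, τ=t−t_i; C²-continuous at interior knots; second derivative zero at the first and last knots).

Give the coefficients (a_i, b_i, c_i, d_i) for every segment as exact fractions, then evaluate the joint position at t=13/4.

Δ: Δ0=-4, Δ1=2, Δ2=-3/2, Δ3=2/3, Δ4=1/2
row 1: diag=8, rhs=36; c'=3/8, d'=9/2
row 2: denom=10−3·3/8=71/8; d'=(-21−3·9/2)/(71/8)=-276/71
row 3: denom=10−2·16/71=678/71; d'=(13−2·-276/71)/(678/71)=1475/678
row 4: denom=10−3·71/226=2047/226; d'=(-1−3·1475/678)/(2047/226)=-1701/2047
back: M4=-1701/2047
back: M3=1475/678−71/226·-1701/2047=14963/6141
back: M2=-276/71−16/71·14963/6141=-27244/6141
back: M1=9/2−3/8·-27244/6141=12617/2047
M: M0=0, M1=12617/2047, M2=-27244/6141, M3=14963/6141, M4=-1701/2047, M5=0
seg 0: a=3, c=M0/2=0, d=(M1−M0)/(6·1)=12617/12282, b=Δ0−h0·(2M0+M1)/6=-61745/12282
seg 1: a=-1, c=M1/2=12617/4094, d=(M2−M1)/(6·3)=-65095/110538, b=Δ1−h1·(2M1+M2)/6=-11947/6141
seg 2: a=5, c=M2/2=-13622/6141, d=(M3−M2)/(6·2)=14069/24564, b=Δ2−h2·(2M2+M3)/6=7927/12282
seg 3: a=2, c=M3/2=14963/12282, d=(M4−M3)/(6·3)=-10033/55269, b=Δ3−h3·(2M3+M4)/6=-5545/4094
seg 4: a=4, c=M4/2=-1701/4094, d=(M5−M4)/(6·2)=567/8188, b=Δ4−h4·(2M4+M5)/6=4315/4094
t_q=13/4 → seg 1, τ=9/4; S=-1+-11947/6141·τ+12617/4094·τ²+-65095/110538·τ³=921415/262016

  seg 0: a=3 b=-61745/12282 c=0 d=12617/12282
  seg 1: a=-1 b=-11947/6141 c=12617/4094 d=-65095/110538
  seg 2: a=5 b=7927/12282 c=-13622/6141 d=14069/24564
  seg 3: a=2 b=-5545/4094 c=14963/12282 d=-10033/55269
  seg 4: a=4 b=4315/4094 c=-1701/4094 d=567/8188
S(13/4) = 921415/262016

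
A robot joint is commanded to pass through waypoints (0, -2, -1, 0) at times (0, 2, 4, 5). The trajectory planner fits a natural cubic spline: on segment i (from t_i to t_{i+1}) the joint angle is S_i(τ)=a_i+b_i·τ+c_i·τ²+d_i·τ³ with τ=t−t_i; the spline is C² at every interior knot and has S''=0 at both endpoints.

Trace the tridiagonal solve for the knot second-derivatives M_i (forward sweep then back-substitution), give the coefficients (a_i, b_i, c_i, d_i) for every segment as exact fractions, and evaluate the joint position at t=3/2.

  seg 0: a=0 b=-15/11 c=0 d=1/11
  seg 1: a=-2 b=-3/11 c=6/11 d=-7/88
  seg 2: a=-1 b=21/22 c=3/44 d=-1/44
S(3/2) = -153/88

Δ: Δ0=-1, Δ1=1/2, Δ2=1
row 1: diag=8, rhs=9; c'=1/4, d'=9/8
row 2: denom=6−2·1/4=11/2; d'=(3−2·9/8)/(11/2)=3/22
back: M2=3/22
back: M1=9/8−1/4·3/22=12/11
M: M0=0, M1=12/11, M2=3/22, M3=0
seg 0: a=0, c=M0/2=0, d=(M1−M0)/(6·2)=1/11, b=Δ0−h0·(2M0+M1)/6=-15/11
seg 1: a=-2, c=M1/2=6/11, d=(M2−M1)/(6·2)=-7/88, b=Δ1−h1·(2M1+M2)/6=-3/11
seg 2: a=-1, c=M2/2=3/44, d=(M3−M2)/(6·1)=-1/44, b=Δ2−h2·(2M2+M3)/6=21/22
t_q=3/2 → seg 0, τ=3/2; S=0+-15/11·τ+0·τ²+1/11·τ³=-153/88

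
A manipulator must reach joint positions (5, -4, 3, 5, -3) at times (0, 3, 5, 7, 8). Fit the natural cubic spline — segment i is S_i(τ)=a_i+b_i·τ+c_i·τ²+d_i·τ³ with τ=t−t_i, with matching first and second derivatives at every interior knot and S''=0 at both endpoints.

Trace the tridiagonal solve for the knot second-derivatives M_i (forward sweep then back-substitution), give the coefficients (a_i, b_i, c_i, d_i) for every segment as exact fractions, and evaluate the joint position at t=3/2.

Δ: Δ0=-3, Δ1=7/2, Δ2=1, Δ3=-8
row 1: diag=10, rhs=39; c'=1/5, d'=39/10
row 2: denom=8−2·1/5=38/5; d'=(-15−2·39/10)/(38/5)=-3
row 3: denom=6−2·5/19=104/19; d'=(-54−2·-3)/(104/19)=-114/13
back: M3=-114/13
back: M2=-3−5/19·-114/13=-9/13
back: M1=39/10−1/5·-9/13=105/26
M: M0=0, M1=105/26, M2=-9/13, M3=-114/13, M4=0
seg 0: a=5, c=M0/2=0, d=(M1−M0)/(6·3)=35/156, b=Δ0−h0·(2M0+M1)/6=-261/52
seg 1: a=-4, c=M1/2=105/52, d=(M2−M1)/(6·2)=-41/104, b=Δ1−h1·(2M1+M2)/6=27/26
seg 2: a=3, c=M2/2=-9/26, d=(M3−M2)/(6·2)=-35/52, b=Δ2−h2·(2M2+M3)/6=57/13
seg 3: a=5, c=M3/2=-57/13, d=(M4−M3)/(6·1)=19/13, b=Δ3−h3·(2M3+M4)/6=-66/13
t_q=3/2 → seg 0, τ=3/2; S=5+-261/52·τ+0·τ²+35/156·τ³=-737/416

  seg 0: a=5 b=-261/52 c=0 d=35/156
  seg 1: a=-4 b=27/26 c=105/52 d=-41/104
  seg 2: a=3 b=57/13 c=-9/26 d=-35/52
  seg 3: a=5 b=-66/13 c=-57/13 d=19/13
S(3/2) = -737/416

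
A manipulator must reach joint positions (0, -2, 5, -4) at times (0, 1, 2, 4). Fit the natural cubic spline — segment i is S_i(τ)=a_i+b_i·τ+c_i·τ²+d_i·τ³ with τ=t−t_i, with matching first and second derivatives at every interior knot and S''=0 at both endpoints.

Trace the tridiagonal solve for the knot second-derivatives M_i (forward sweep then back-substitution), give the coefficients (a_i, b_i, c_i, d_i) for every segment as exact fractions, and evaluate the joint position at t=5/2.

  seg 0: a=0 b=-223/46 c=0 d=131/46
  seg 1: a=-2 b=85/23 c=393/46 d=-241/46
  seg 2: a=5 b=233/46 c=-165/23 d=55/46
S(5/2) = 2167/368

Δ: Δ0=-2, Δ1=7, Δ2=-9/2
row 1: diag=4, rhs=54; c'=1/4, d'=27/2
row 2: denom=6−1·1/4=23/4; d'=(-69−1·27/2)/(23/4)=-330/23
back: M2=-330/23
back: M1=27/2−1/4·-330/23=393/23
M: M0=0, M1=393/23, M2=-330/23, M3=0
seg 0: a=0, c=M0/2=0, d=(M1−M0)/(6·1)=131/46, b=Δ0−h0·(2M0+M1)/6=-223/46
seg 1: a=-2, c=M1/2=393/46, d=(M2−M1)/(6·1)=-241/46, b=Δ1−h1·(2M1+M2)/6=85/23
seg 2: a=5, c=M2/2=-165/23, d=(M3−M2)/(6·2)=55/46, b=Δ2−h2·(2M2+M3)/6=233/46
t_q=5/2 → seg 2, τ=1/2; S=5+233/46·τ+-165/23·τ²+55/46·τ³=2167/368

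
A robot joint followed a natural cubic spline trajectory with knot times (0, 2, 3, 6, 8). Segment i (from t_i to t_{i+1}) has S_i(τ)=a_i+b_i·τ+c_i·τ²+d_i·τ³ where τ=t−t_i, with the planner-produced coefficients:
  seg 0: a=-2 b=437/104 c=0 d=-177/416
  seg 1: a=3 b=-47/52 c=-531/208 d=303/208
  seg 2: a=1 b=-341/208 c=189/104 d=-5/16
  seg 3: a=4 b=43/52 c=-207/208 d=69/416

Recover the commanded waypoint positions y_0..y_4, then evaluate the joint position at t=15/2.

y_0=-2 y_1=3 y_2=1 y_3=4 y_4=3
S(15/2) = 11851/3328

y_0 = S_0(0) = a_0 = -2
y_1 = S_1(0) = a_1 = 3
y_2 = S_2(0) = a_2 = 1
y_3 = S_3(0) = a_3 = 4
y_4 = S_3(2) = 3
t_q=15/2 is in segment 3 (τ=3/2); S_3(τ)=11851/3328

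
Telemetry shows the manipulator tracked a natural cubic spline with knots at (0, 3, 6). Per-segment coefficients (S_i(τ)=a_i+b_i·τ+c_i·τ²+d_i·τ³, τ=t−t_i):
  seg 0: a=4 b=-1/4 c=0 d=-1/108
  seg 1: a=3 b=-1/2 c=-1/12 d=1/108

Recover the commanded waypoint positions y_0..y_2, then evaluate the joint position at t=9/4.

y_0=4 y_1=3 y_2=1
S(9/4) = 853/256

y_0 = S_0(0) = a_0 = 4
y_1 = S_1(0) = a_1 = 3
y_2 = S_1(3) = 1
t_q=9/4 is in segment 0 (τ=9/4); S_0(τ)=853/256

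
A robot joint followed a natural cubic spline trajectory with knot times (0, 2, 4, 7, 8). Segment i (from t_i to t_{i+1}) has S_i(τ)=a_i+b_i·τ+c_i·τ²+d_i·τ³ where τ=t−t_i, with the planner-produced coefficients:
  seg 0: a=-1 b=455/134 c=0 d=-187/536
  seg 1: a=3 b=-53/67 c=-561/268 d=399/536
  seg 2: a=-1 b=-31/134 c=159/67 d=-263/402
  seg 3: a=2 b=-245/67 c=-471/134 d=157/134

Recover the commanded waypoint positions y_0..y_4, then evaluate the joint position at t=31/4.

y_0=-1 y_1=3 y_2=-1 y_3=2 y_4=-4
S(31/4) = -19085/8576

y_0 = S_0(0) = a_0 = -1
y_1 = S_1(0) = a_1 = 3
y_2 = S_2(0) = a_2 = -1
y_3 = S_3(0) = a_3 = 2
y_4 = S_3(1) = -4
t_q=31/4 is in segment 3 (τ=3/4); S_3(τ)=-19085/8576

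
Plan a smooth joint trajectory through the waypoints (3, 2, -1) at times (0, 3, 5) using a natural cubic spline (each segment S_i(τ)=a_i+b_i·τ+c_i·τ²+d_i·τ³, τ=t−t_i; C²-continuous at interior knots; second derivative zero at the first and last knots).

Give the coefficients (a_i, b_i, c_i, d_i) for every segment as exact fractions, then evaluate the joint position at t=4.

Δ: Δ0=-1/3, Δ1=-3/2
row 1: diag=10, rhs=-7; c'=1/5, d'=-7/10
back: M1=-7/10
M: M0=0, M1=-7/10, M2=0
seg 0: a=3, c=M0/2=0, d=(M1−M0)/(6·3)=-7/180, b=Δ0−h0·(2M0+M1)/6=1/60
seg 1: a=2, c=M1/2=-7/20, d=(M2−M1)/(6·2)=7/120, b=Δ1−h1·(2M1+M2)/6=-31/30
t_q=4 → seg 1, τ=1; S=2+-31/30·τ+-7/20·τ²+7/120·τ³=27/40

  seg 0: a=3 b=1/60 c=0 d=-7/180
  seg 1: a=2 b=-31/30 c=-7/20 d=7/120
S(4) = 27/40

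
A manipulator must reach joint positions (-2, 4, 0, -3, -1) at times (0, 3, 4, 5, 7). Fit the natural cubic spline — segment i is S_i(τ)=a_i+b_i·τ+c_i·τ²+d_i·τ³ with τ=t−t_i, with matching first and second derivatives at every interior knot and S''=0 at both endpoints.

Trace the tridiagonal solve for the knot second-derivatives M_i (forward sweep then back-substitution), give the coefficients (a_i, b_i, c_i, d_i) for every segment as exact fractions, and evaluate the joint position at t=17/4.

Δ: Δ0=2, Δ1=-4, Δ2=-3, Δ3=1
row 1: diag=8, rhs=-36; c'=1/8, d'=-9/2
row 2: denom=4−1·1/8=31/8; d'=(6−1·-9/2)/(31/8)=84/31
row 3: denom=6−1·8/31=178/31; d'=(24−1·84/31)/(178/31)=330/89
back: M3=330/89
back: M2=84/31−8/31·330/89=156/89
back: M1=-9/2−1/8·156/89=-420/89
M: M0=0, M1=-420/89, M2=156/89, M3=330/89, M4=0
seg 0: a=-2, c=M0/2=0, d=(M1−M0)/(6·3)=-70/267, b=Δ0−h0·(2M0+M1)/6=388/89
seg 1: a=4, c=M1/2=-210/89, d=(M2−M1)/(6·1)=96/89, b=Δ1−h1·(2M1+M2)/6=-242/89
seg 2: a=0, c=M2/2=78/89, d=(M3−M2)/(6·1)=29/89, b=Δ2−h2·(2M2+M3)/6=-374/89
seg 3: a=-3, c=M3/2=165/89, d=(M4−M3)/(6·2)=-55/178, b=Δ3−h3·(2M3+M4)/6=-131/89
t_q=17/4 → seg 2, τ=1/4; S=0+-374/89·τ+78/89·τ²+29/89·τ³=-5643/5696

  seg 0: a=-2 b=388/89 c=0 d=-70/267
  seg 1: a=4 b=-242/89 c=-210/89 d=96/89
  seg 2: a=0 b=-374/89 c=78/89 d=29/89
  seg 3: a=-3 b=-131/89 c=165/89 d=-55/178
S(17/4) = -5643/5696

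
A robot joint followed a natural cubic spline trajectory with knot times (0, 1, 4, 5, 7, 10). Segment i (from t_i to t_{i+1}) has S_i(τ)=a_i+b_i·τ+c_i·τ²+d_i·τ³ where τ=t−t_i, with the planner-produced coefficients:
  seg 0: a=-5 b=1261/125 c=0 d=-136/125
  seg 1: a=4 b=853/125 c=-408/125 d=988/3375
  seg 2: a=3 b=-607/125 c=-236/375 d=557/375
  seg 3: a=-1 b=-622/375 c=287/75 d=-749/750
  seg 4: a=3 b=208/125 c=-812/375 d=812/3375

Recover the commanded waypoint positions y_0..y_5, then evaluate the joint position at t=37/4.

y_0 = S_0(0) = a_0 = -5
y_1 = S_1(0) = a_1 = 4
y_2 = S_2(0) = a_2 = 3
y_3 = S_3(0) = a_3 = -1
y_4 = S_4(0) = a_4 = 3
y_5 = S_4(3) = -5
t_q=37/4 is in segment 4 (τ=9/4); S_4(τ)=-591/400

y_0=-5 y_1=4 y_2=3 y_3=-1 y_4=3 y_5=-5
S(37/4) = -591/400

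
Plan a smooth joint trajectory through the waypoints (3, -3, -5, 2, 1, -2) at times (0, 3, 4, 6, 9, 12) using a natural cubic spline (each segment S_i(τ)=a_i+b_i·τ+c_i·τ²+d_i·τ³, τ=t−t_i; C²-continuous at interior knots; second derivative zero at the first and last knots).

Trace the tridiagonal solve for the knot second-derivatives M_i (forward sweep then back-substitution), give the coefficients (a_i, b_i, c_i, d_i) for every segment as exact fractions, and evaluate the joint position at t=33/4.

Δ: Δ0=-2, Δ1=-2, Δ2=7/2, Δ3=-1/3, Δ4=-1
row 1: diag=8, rhs=0; c'=1/8, d'=0
row 2: denom=6−1·1/8=47/8; d'=(33−1·0)/(47/8)=264/47
row 3: denom=10−2·16/47=438/47; d'=(-23−2·264/47)/(438/47)=-1609/438
row 4: denom=12−3·47/146=1611/146; d'=(-4−3·-1609/438)/(1611/146)=1025/1611
back: M4=1025/1611
back: M3=-1609/438−47/146·1025/1611=-6248/1611
back: M2=264/47−16/47·-6248/1611=11176/1611
back: M1=0−1/8·11176/1611=-1397/1611
M: M0=0, M1=-1397/1611, M2=11176/1611, M3=-6248/1611, M4=1025/1611, M5=0
seg 0: a=3, c=M0/2=0, d=(M1−M0)/(6·3)=-1397/28998, b=Δ0−h0·(2M0+M1)/6=-5047/3222
seg 1: a=-3, c=M1/2=-1397/3222, d=(M2−M1)/(6·1)=1397/1074, b=Δ1−h1·(2M1+M2)/6=-4619/1611
seg 2: a=-5, c=M2/2=5588/1611, d=(M3−M2)/(6·2)=-484/537, b=Δ2−h2·(2M2+M3)/6=541/3222
seg 3: a=2, c=M3/2=-3124/1611, d=(M4−M3)/(6·3)=7273/28998, b=Δ3−h3·(2M3+M4)/6=10397/3222
seg 4: a=1, c=M4/2=1025/3222, d=(M5−M4)/(6·3)=-1025/28998, b=Δ4−h4·(2M4+M5)/6=-2636/1611
t_q=33/4 → seg 3, τ=9/4; S=2+10397/3222·τ+-3124/1611·τ²+7273/28998·τ³=52705/22912

  seg 0: a=3 b=-5047/3222 c=0 d=-1397/28998
  seg 1: a=-3 b=-4619/1611 c=-1397/3222 d=1397/1074
  seg 2: a=-5 b=541/3222 c=5588/1611 d=-484/537
  seg 3: a=2 b=10397/3222 c=-3124/1611 d=7273/28998
  seg 4: a=1 b=-2636/1611 c=1025/3222 d=-1025/28998
S(33/4) = 52705/22912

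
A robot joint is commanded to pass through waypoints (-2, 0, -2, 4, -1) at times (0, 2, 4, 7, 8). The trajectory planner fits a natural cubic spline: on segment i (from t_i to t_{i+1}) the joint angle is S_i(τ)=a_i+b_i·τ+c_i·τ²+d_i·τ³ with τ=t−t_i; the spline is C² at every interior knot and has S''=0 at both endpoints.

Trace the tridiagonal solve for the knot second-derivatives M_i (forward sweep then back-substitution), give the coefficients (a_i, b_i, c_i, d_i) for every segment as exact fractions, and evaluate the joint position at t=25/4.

  seg 0: a=-2 b=125/67 c=0 d=-29/134
  seg 1: a=0 b=-49/67 c=-87/67 d=39/67
  seg 2: a=-2 b=71/67 c=147/67 d=-42/67
  seg 3: a=4 b=-181/67 c=-231/67 d=77/67
S(25/4) = 9329/2144

Δ: Δ0=1, Δ1=-1, Δ2=2, Δ3=-5
row 1: diag=8, rhs=-12; c'=1/4, d'=-3/2
row 2: denom=10−2·1/4=19/2; d'=(18−2·-3/2)/(19/2)=42/19
row 3: denom=8−3·6/19=134/19; d'=(-42−3·42/19)/(134/19)=-462/67
back: M3=-462/67
back: M2=42/19−6/19·-462/67=294/67
back: M1=-3/2−1/4·294/67=-174/67
M: M0=0, M1=-174/67, M2=294/67, M3=-462/67, M4=0
seg 0: a=-2, c=M0/2=0, d=(M1−M0)/(6·2)=-29/134, b=Δ0−h0·(2M0+M1)/6=125/67
seg 1: a=0, c=M1/2=-87/67, d=(M2−M1)/(6·2)=39/67, b=Δ1−h1·(2M1+M2)/6=-49/67
seg 2: a=-2, c=M2/2=147/67, d=(M3−M2)/(6·3)=-42/67, b=Δ2−h2·(2M2+M3)/6=71/67
seg 3: a=4, c=M3/2=-231/67, d=(M4−M3)/(6·1)=77/67, b=Δ3−h3·(2M3+M4)/6=-181/67
t_q=25/4 → seg 2, τ=9/4; S=-2+71/67·τ+147/67·τ²+-42/67·τ³=9329/2144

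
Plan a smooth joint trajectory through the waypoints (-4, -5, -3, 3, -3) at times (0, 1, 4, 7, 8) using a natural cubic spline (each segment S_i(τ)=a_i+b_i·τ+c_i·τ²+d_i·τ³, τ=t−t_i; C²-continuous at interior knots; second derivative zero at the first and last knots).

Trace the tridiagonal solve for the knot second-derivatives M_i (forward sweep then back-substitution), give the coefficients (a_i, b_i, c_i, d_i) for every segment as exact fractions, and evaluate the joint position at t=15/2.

  seg 0: a=-4 b=-665/624 c=0 d=41/624
  seg 1: a=-5 b=-271/312 c=41/208 d=589/5616
  seg 2: a=-3 b=151/48 c=89/78 d=-2851/5616
  seg 3: a=3 b=-1159/312 c=-713/208 d=713/624
S(15/2) = 713/1664

Δ: Δ0=-1, Δ1=2/3, Δ2=2, Δ3=-6
row 1: diag=8, rhs=10; c'=3/8, d'=5/4
row 2: denom=12−3·3/8=87/8; d'=(8−3·5/4)/(87/8)=34/87
row 3: denom=8−3·8/29=208/29; d'=(-48−3·34/87)/(208/29)=-713/104
back: M3=-713/104
back: M2=34/87−8/29·-713/104=89/39
back: M1=5/4−3/8·89/39=41/104
M: M0=0, M1=41/104, M2=89/39, M3=-713/104, M4=0
seg 0: a=-4, c=M0/2=0, d=(M1−M0)/(6·1)=41/624, b=Δ0−h0·(2M0+M1)/6=-665/624
seg 1: a=-5, c=M1/2=41/208, d=(M2−M1)/(6·3)=589/5616, b=Δ1−h1·(2M1+M2)/6=-271/312
seg 2: a=-3, c=M2/2=89/78, d=(M3−M2)/(6·3)=-2851/5616, b=Δ2−h2·(2M2+M3)/6=151/48
seg 3: a=3, c=M3/2=-713/208, d=(M4−M3)/(6·1)=713/624, b=Δ3−h3·(2M3+M4)/6=-1159/312
t_q=15/2 → seg 3, τ=1/2; S=3+-1159/312·τ+-713/208·τ²+713/624·τ³=713/1664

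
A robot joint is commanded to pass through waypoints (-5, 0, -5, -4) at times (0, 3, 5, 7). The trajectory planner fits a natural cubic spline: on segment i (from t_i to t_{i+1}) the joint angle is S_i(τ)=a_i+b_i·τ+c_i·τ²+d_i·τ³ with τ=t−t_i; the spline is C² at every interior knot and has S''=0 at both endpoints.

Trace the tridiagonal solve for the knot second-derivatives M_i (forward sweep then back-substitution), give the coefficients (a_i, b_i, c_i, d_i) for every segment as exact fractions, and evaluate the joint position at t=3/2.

  seg 0: a=-5 b=367/114 c=0 d=-59/342
  seg 1: a=0 b=-82/57 c=-59/38 d=233/456
  seg 2: a=-5 b=-173/114 c=115/76 d=-115/456
S(3/2) = -229/304

Δ: Δ0=5/3, Δ1=-5/2, Δ2=1/2
row 1: diag=10, rhs=-25; c'=1/5, d'=-5/2
row 2: denom=8−2·1/5=38/5; d'=(18−2·-5/2)/(38/5)=115/38
back: M2=115/38
back: M1=-5/2−1/5·115/38=-59/19
M: M0=0, M1=-59/19, M2=115/38, M3=0
seg 0: a=-5, c=M0/2=0, d=(M1−M0)/(6·3)=-59/342, b=Δ0−h0·(2M0+M1)/6=367/114
seg 1: a=0, c=M1/2=-59/38, d=(M2−M1)/(6·2)=233/456, b=Δ1−h1·(2M1+M2)/6=-82/57
seg 2: a=-5, c=M2/2=115/76, d=(M3−M2)/(6·2)=-115/456, b=Δ2−h2·(2M2+M3)/6=-173/114
t_q=3/2 → seg 0, τ=3/2; S=-5+367/114·τ+0·τ²+-59/342·τ³=-229/304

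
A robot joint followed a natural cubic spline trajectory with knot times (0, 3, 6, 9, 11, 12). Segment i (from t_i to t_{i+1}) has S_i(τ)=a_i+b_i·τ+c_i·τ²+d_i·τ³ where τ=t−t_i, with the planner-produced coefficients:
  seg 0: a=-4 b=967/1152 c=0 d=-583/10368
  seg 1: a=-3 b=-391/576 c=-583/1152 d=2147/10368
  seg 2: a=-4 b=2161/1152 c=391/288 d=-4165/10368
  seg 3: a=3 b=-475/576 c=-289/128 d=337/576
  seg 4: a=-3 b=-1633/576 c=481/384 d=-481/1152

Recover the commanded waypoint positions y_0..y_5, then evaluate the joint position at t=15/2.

y_0 = S_0(0) = a_0 = -4
y_1 = S_1(0) = a_1 = -3
y_2 = S_2(0) = a_2 = -4
y_3 = S_3(0) = a_3 = 3
y_4 = S_4(0) = a_4 = -3
y_5 = S_4(1) = -5
t_q=15/2 is in segment 2 (τ=3/2); S_2(τ)=525/1024

y_0=-4 y_1=-3 y_2=-4 y_3=3 y_4=-3 y_5=-5
S(15/2) = 525/1024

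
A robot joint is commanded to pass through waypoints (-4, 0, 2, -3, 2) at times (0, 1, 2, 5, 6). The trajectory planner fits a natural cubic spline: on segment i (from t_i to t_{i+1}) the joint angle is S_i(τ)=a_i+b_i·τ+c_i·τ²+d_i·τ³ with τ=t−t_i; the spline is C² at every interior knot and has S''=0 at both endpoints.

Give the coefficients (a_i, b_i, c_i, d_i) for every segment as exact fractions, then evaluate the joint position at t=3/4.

Δ: Δ0=4, Δ1=2, Δ2=-5/3, Δ3=5
row 1: diag=4, rhs=-12; c'=1/4, d'=-3
row 2: denom=8−1·1/4=31/4; d'=(-22−1·-3)/(31/4)=-76/31
row 3: denom=8−3·12/31=212/31; d'=(40−3·-76/31)/(212/31)=367/53
back: M3=367/53
back: M2=-76/31−12/31·367/53=-272/53
back: M1=-3−1/4·-272/53=-91/53
M: M0=0, M1=-91/53, M2=-272/53, M3=367/53, M4=0
seg 0: a=-4, c=M0/2=0, d=(M1−M0)/(6·1)=-91/318, b=Δ0−h0·(2M0+M1)/6=1363/318
seg 1: a=0, c=M1/2=-91/106, d=(M2−M1)/(6·1)=-181/318, b=Δ1−h1·(2M1+M2)/6=545/159
seg 2: a=2, c=M2/2=-136/53, d=(M3−M2)/(6·3)=71/106, b=Δ2−h2·(2M2+M3)/6=1/318
seg 3: a=-3, c=M3/2=367/106, d=(M4−M3)/(6·1)=-367/318, b=Δ3−h3·(2M3+M4)/6=428/159
t_q=3/4 → seg 0, τ=3/4; S=-4+1363/318·τ+0·τ²+-91/318·τ³=-6147/6784

  seg 0: a=-4 b=1363/318 c=0 d=-91/318
  seg 1: a=0 b=545/159 c=-91/106 d=-181/318
  seg 2: a=2 b=1/318 c=-136/53 d=71/106
  seg 3: a=-3 b=428/159 c=367/106 d=-367/318
S(3/4) = -6147/6784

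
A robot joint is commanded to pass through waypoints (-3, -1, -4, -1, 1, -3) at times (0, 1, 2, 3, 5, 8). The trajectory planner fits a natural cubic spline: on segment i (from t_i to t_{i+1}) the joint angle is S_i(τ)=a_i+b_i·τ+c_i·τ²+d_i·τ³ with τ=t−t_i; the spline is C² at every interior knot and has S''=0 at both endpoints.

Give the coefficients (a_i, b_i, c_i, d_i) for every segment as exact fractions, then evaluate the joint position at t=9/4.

Δ: Δ0=2, Δ1=-3, Δ2=3, Δ3=1, Δ4=-4/3
row 1: diag=4, rhs=-30; c'=1/4, d'=-15/2
row 2: denom=4−1·1/4=15/4; d'=(36−1·-15/2)/(15/4)=58/5
row 3: denom=6−1·4/15=86/15; d'=(-12−1·58/5)/(86/15)=-177/43
row 4: denom=10−2·15/43=400/43; d'=(-14−2·-177/43)/(400/43)=-31/50
back: M4=-31/50
back: M3=-177/43−15/43·-31/50=-39/10
back: M2=58/5−4/15·-39/10=316/25
back: M1=-15/2−1/4·316/25=-533/50
M: M0=0, M1=-533/50, M2=316/25, M3=-39/10, M4=-31/50, M5=0
seg 0: a=-3, c=M0/2=0, d=(M1−M0)/(6·1)=-533/300, b=Δ0−h0·(2M0+M1)/6=1133/300
seg 1: a=-1, c=M1/2=-533/100, d=(M2−M1)/(6·1)=233/60, b=Δ1−h1·(2M1+M2)/6=-233/150
seg 2: a=-4, c=M2/2=158/25, d=(M3−M2)/(6·1)=-827/300, b=Δ2−h2·(2M2+M3)/6=-169/300
seg 3: a=-1, c=M3/2=-39/20, d=(M4−M3)/(6·2)=41/150, b=Δ3−h3·(2M3+M4)/6=571/150
seg 4: a=1, c=M4/2=-31/100, d=(M5−M4)/(6·3)=31/900, b=Δ4−h4·(2M4+M5)/6=-107/150
t_q=9/4 → seg 2, τ=1/4; S=-4+-169/300·τ+158/25·τ²+-827/300·τ³=-24249/6400

  seg 0: a=-3 b=1133/300 c=0 d=-533/300
  seg 1: a=-1 b=-233/150 c=-533/100 d=233/60
  seg 2: a=-4 b=-169/300 c=158/25 d=-827/300
  seg 3: a=-1 b=571/150 c=-39/20 d=41/150
  seg 4: a=1 b=-107/150 c=-31/100 d=31/900
S(9/4) = -24249/6400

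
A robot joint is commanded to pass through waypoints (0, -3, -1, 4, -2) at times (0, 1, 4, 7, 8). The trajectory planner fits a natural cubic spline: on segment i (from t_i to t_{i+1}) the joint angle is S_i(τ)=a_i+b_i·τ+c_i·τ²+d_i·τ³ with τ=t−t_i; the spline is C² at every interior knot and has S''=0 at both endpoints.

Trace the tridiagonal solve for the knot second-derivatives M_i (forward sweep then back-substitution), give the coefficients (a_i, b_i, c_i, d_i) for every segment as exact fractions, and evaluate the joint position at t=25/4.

Δ: Δ0=-3, Δ1=2/3, Δ2=5/3, Δ3=-6
row 1: diag=8, rhs=22; c'=3/8, d'=11/4
row 2: denom=12−3·3/8=87/8; d'=(6−3·11/4)/(87/8)=-6/29
row 3: denom=8−3·8/29=208/29; d'=(-46−3·-6/29)/(208/29)=-329/52
back: M3=-329/52
back: M2=-6/29−8/29·-329/52=20/13
back: M1=11/4−3/8·20/13=113/52
M: M0=0, M1=113/52, M2=20/13, M3=-329/52, M4=0
seg 0: a=0, c=M0/2=0, d=(M1−M0)/(6·1)=113/312, b=Δ0−h0·(2M0+M1)/6=-1049/312
seg 1: a=-3, c=M1/2=113/104, d=(M2−M1)/(6·3)=-11/312, b=Δ1−h1·(2M1+M2)/6=-355/156
seg 2: a=-1, c=M2/2=10/13, d=(M3−M2)/(6·3)=-409/936, b=Δ2−h2·(2M2+M3)/6=79/24
seg 3: a=4, c=M3/2=-329/104, d=(M4−M3)/(6·1)=329/312, b=Δ3−h3·(2M3+M4)/6=-607/156
t_q=25/4 → seg 2, τ=9/4; S=-1+79/24·τ+10/13·τ²+-409/936·τ³=35431/6656

  seg 0: a=0 b=-1049/312 c=0 d=113/312
  seg 1: a=-3 b=-355/156 c=113/104 d=-11/312
  seg 2: a=-1 b=79/24 c=10/13 d=-409/936
  seg 3: a=4 b=-607/156 c=-329/104 d=329/312
S(25/4) = 35431/6656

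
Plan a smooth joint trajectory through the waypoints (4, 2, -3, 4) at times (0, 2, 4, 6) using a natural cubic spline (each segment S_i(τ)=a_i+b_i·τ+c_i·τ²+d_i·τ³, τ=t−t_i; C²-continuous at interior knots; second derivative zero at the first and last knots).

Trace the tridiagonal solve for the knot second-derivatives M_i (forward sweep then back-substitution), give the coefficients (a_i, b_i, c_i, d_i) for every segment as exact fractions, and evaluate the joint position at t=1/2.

Δ: Δ0=-1, Δ1=-5/2, Δ2=7/2
row 1: diag=8, rhs=-9; c'=1/4, d'=-9/8
row 2: denom=8−2·1/4=15/2; d'=(36−2·-9/8)/(15/2)=51/10
back: M2=51/10
back: M1=-9/8−1/4·51/10=-12/5
M: M0=0, M1=-12/5, M2=51/10, M3=0
seg 0: a=4, c=M0/2=0, d=(M1−M0)/(6·2)=-1/5, b=Δ0−h0·(2M0+M1)/6=-1/5
seg 1: a=2, c=M1/2=-6/5, d=(M2−M1)/(6·2)=5/8, b=Δ1−h1·(2M1+M2)/6=-13/5
seg 2: a=-3, c=M2/2=51/20, d=(M3−M2)/(6·2)=-17/40, b=Δ2−h2·(2M2+M3)/6=1/10
t_q=1/2 → seg 0, τ=1/2; S=4+-1/5·τ+0·τ²+-1/5·τ³=31/8

  seg 0: a=4 b=-1/5 c=0 d=-1/5
  seg 1: a=2 b=-13/5 c=-6/5 d=5/8
  seg 2: a=-3 b=1/10 c=51/20 d=-17/40
S(1/2) = 31/8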